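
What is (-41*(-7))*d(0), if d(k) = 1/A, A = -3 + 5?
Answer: 287/2 ≈ 143.50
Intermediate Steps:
A = 2
d(k) = 1/2
(-41*(-7))*d(0) = -41*(-7)*(1/2) = 287*(1/2) = 287/2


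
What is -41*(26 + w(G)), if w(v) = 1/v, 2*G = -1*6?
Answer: -3157/3 ≈ -1052.3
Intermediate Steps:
G = -3 (G = (-1*6)/2 = (½)*(-6) = -3)
-41*(26 + w(G)) = -41*(26 + 1/(-3)) = -41*(26 - ⅓) = -41*77/3 = -3157/3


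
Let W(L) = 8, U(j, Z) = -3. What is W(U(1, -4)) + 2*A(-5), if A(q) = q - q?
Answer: 8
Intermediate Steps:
A(q) = 0
W(U(1, -4)) + 2*A(-5) = 8 + 2*0 = 8 + 0 = 8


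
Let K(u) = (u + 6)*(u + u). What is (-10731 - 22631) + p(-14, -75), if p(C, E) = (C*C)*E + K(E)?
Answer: -37712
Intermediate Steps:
K(u) = 2*u*(6 + u) (K(u) = (6 + u)*(2*u) = 2*u*(6 + u))
p(C, E) = E*C**2 + 2*E*(6 + E) (p(C, E) = (C*C)*E + 2*E*(6 + E) = C**2*E + 2*E*(6 + E) = E*C**2 + 2*E*(6 + E))
(-10731 - 22631) + p(-14, -75) = (-10731 - 22631) - 75*(12 + (-14)**2 + 2*(-75)) = -33362 - 75*(12 + 196 - 150) = -33362 - 75*58 = -33362 - 4350 = -37712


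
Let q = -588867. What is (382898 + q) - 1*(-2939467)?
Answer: 2733498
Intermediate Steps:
(382898 + q) - 1*(-2939467) = (382898 - 588867) - 1*(-2939467) = -205969 + 2939467 = 2733498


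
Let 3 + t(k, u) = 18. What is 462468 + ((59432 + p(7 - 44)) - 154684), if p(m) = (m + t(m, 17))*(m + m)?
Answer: 368844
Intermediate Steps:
t(k, u) = 15 (t(k, u) = -3 + 18 = 15)
p(m) = 2*m*(15 + m) (p(m) = (m + 15)*(m + m) = (15 + m)*(2*m) = 2*m*(15 + m))
462468 + ((59432 + p(7 - 44)) - 154684) = 462468 + ((59432 + 2*(7 - 44)*(15 + (7 - 44))) - 154684) = 462468 + ((59432 + 2*(-37)*(15 - 37)) - 154684) = 462468 + ((59432 + 2*(-37)*(-22)) - 154684) = 462468 + ((59432 + 1628) - 154684) = 462468 + (61060 - 154684) = 462468 - 93624 = 368844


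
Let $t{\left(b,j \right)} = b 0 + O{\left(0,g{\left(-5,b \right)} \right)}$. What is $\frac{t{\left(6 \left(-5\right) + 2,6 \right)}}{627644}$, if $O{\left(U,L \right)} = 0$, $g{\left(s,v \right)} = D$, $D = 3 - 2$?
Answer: $0$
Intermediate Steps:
$D = 1$
$g{\left(s,v \right)} = 1$
$t{\left(b,j \right)} = 0$ ($t{\left(b,j \right)} = b 0 + 0 = 0 + 0 = 0$)
$\frac{t{\left(6 \left(-5\right) + 2,6 \right)}}{627644} = \frac{0}{627644} = 0 \cdot \frac{1}{627644} = 0$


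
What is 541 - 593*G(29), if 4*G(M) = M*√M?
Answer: 541 - 17197*√29/4 ≈ -22611.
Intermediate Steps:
G(M) = M^(3/2)/4 (G(M) = (M*√M)/4 = M^(3/2)/4)
541 - 593*G(29) = 541 - 593*29^(3/2)/4 = 541 - 593*29*√29/4 = 541 - 17197*√29/4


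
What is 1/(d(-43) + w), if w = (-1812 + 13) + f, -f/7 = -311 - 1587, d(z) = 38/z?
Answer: 43/493903 ≈ 8.7062e-5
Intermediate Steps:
f = 13286 (f = -7*(-311 - 1587) = -7*(-1898) = 13286)
w = 11487 (w = (-1812 + 13) + 13286 = -1799 + 13286 = 11487)
1/(d(-43) + w) = 1/(38/(-43) + 11487) = 1/(38*(-1/43) + 11487) = 1/(-38/43 + 11487) = 1/(493903/43) = 43/493903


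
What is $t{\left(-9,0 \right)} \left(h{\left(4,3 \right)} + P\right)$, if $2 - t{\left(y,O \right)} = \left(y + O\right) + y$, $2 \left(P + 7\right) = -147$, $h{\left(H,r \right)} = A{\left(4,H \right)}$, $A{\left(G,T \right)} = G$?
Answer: $-1530$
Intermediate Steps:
$h{\left(H,r \right)} = 4$
$P = - \frac{161}{2}$ ($P = -7 + \frac{1}{2} \left(-147\right) = -7 - \frac{147}{2} = - \frac{161}{2} \approx -80.5$)
$t{\left(y,O \right)} = 2 - O - 2 y$ ($t{\left(y,O \right)} = 2 - \left(\left(y + O\right) + y\right) = 2 - \left(\left(O + y\right) + y\right) = 2 - \left(O + 2 y\right) = 2 - O - 2 y$)
$t{\left(-9,0 \right)} \left(h{\left(4,3 \right)} + P\right) = \left(2 - 0 - -18\right) \left(4 - \frac{161}{2}\right) = \left(2 + 0 + 18\right) \left(- \frac{153}{2}\right) = 20 \left(- \frac{153}{2}\right) = -1530$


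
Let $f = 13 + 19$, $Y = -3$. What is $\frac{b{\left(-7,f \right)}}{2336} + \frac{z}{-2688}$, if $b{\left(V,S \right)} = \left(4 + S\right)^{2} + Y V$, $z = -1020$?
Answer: $\frac{482}{511} \approx 0.94325$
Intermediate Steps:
$f = 32$
$b{\left(V,S \right)} = \left(4 + S\right)^{2} - 3 V$
$\frac{b{\left(-7,f \right)}}{2336} + \frac{z}{-2688} = \frac{\left(4 + 32\right)^{2} - -21}{2336} - \frac{1020}{-2688} = \left(36^{2} + 21\right) \frac{1}{2336} - - \frac{85}{224} = \left(1296 + 21\right) \frac{1}{2336} + \frac{85}{224} = 1317 \cdot \frac{1}{2336} + \frac{85}{224} = \frac{1317}{2336} + \frac{85}{224} = \frac{482}{511}$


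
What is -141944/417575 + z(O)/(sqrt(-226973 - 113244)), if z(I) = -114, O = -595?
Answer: -141944/417575 + 114*I*sqrt(340217)/340217 ≈ -0.33992 + 0.19545*I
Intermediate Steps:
-141944/417575 + z(O)/(sqrt(-226973 - 113244)) = -141944/417575 - 114/sqrt(-226973 - 113244) = -141944*1/417575 - 114*(-I*sqrt(340217)/340217) = -141944/417575 - 114*(-I*sqrt(340217)/340217) = -141944/417575 - (-114)*I*sqrt(340217)/340217 = -141944/417575 + 114*I*sqrt(340217)/340217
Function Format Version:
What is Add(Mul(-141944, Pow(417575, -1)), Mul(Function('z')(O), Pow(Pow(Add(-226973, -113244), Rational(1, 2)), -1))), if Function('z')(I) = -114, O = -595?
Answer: Add(Rational(-141944, 417575), Mul(Rational(114, 340217), I, Pow(340217, Rational(1, 2)))) ≈ Add(-0.33992, Mul(0.19545, I))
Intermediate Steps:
Add(Mul(-141944, Pow(417575, -1)), Mul(Function('z')(O), Pow(Pow(Add(-226973, -113244), Rational(1, 2)), -1))) = Add(Mul(-141944, Pow(417575, -1)), Mul(-114, Pow(Pow(Add(-226973, -113244), Rational(1, 2)), -1))) = Add(Mul(-141944, Rational(1, 417575)), Mul(-114, Pow(Pow(-340217, Rational(1, 2)), -1))) = Add(Rational(-141944, 417575), Mul(-114, Pow(Mul(I, Pow(340217, Rational(1, 2))), -1))) = Add(Rational(-141944, 417575), Mul(-114, Mul(Rational(-1, 340217), I, Pow(340217, Rational(1, 2))))) = Add(Rational(-141944, 417575), Mul(Rational(114, 340217), I, Pow(340217, Rational(1, 2))))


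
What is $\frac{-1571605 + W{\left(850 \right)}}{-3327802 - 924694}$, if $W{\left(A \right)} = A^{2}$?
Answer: $\frac{849105}{4252496} \approx 0.19967$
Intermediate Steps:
$\frac{-1571605 + W{\left(850 \right)}}{-3327802 - 924694} = \frac{-1571605 + 850^{2}}{-3327802 - 924694} = \frac{-1571605 + 722500}{-4252496} = \left(-849105\right) \left(- \frac{1}{4252496}\right) = \frac{849105}{4252496}$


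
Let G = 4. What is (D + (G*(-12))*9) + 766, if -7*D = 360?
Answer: 1978/7 ≈ 282.57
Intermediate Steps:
D = -360/7 (D = -1/7*360 = -360/7 ≈ -51.429)
(D + (G*(-12))*9) + 766 = (-360/7 + (4*(-12))*9) + 766 = (-360/7 - 48*9) + 766 = (-360/7 - 432) + 766 = -3384/7 + 766 = 1978/7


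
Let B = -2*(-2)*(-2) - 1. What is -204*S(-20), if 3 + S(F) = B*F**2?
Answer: 735012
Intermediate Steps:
B = -9 (B = 4*(-2) - 1 = -8 - 1 = -9)
S(F) = -3 - 9*F**2
-204*S(-20) = -204*(-3 - 9*(-20)**2) = -204*(-3 - 9*400) = -204*(-3 - 3600) = -204*(-3603) = 735012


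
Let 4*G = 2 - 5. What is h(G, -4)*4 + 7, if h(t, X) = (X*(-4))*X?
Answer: -249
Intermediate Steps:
G = -3/4 (G = (2 - 5)/4 = (1/4)*(-3) = -3/4 ≈ -0.75000)
h(t, X) = -4*X**2 (h(t, X) = (-4*X)*X = -4*X**2)
h(G, -4)*4 + 7 = -4*(-4)**2*4 + 7 = -4*16*4 + 7 = -64*4 + 7 = -256 + 7 = -249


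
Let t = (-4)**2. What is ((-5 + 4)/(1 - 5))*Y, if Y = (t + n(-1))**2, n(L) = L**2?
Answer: 289/4 ≈ 72.250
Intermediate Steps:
t = 16
Y = 289 (Y = (16 + (-1)**2)**2 = (16 + 1)**2 = 17**2 = 289)
((-5 + 4)/(1 - 5))*Y = ((-5 + 4)/(1 - 5))*289 = -1/(-4)*289 = -1*(-1/4)*289 = (1/4)*289 = 289/4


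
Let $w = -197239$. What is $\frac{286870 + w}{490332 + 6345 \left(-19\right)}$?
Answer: $\frac{29877}{123259} \approx 0.24239$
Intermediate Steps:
$\frac{286870 + w}{490332 + 6345 \left(-19\right)} = \frac{286870 - 197239}{490332 + 6345 \left(-19\right)} = \frac{89631}{490332 - 120555} = \frac{89631}{369777} = 89631 \cdot \frac{1}{369777} = \frac{29877}{123259}$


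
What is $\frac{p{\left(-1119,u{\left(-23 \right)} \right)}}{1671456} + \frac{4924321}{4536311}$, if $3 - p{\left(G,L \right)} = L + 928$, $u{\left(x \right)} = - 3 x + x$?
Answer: $\frac{8226381123395}{7582244238816} \approx 1.085$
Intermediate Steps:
$u{\left(x \right)} = - 2 x$
$p{\left(G,L \right)} = -925 - L$ ($p{\left(G,L \right)} = 3 - \left(L + 928\right) = 3 - \left(928 + L\right) = -925 - L$)
$\frac{p{\left(-1119,u{\left(-23 \right)} \right)}}{1671456} + \frac{4924321}{4536311} = \frac{-925 - \left(-2\right) \left(-23\right)}{1671456} + \frac{4924321}{4536311} = \left(-925 - 46\right) \frac{1}{1671456} + 4924321 \cdot \frac{1}{4536311} = \left(-925 - 46\right) \frac{1}{1671456} + \frac{4924321}{4536311} = \left(-971\right) \frac{1}{1671456} + \frac{4924321}{4536311} = - \frac{971}{1671456} + \frac{4924321}{4536311} = \frac{8226381123395}{7582244238816}$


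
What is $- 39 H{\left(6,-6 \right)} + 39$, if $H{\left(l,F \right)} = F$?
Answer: $273$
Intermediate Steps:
$- 39 H{\left(6,-6 \right)} + 39 = \left(-39\right) \left(-6\right) + 39 = 234 + 39 = 273$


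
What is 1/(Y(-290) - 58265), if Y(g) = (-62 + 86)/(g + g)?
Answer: -145/8448431 ≈ -1.7163e-5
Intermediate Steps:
Y(g) = 12/g (Y(g) = 24/((2*g)) = 24*(1/(2*g)) = 12/g)
1/(Y(-290) - 58265) = 1/(12/(-290) - 58265) = 1/(12*(-1/290) - 58265) = 1/(-6/145 - 58265) = 1/(-8448431/145) = -145/8448431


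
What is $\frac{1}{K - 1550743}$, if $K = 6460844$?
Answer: $\frac{1}{4910101} \approx 2.0366 \cdot 10^{-7}$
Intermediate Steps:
$\frac{1}{K - 1550743} = \frac{1}{6460844 - 1550743} = \frac{1}{4910101}$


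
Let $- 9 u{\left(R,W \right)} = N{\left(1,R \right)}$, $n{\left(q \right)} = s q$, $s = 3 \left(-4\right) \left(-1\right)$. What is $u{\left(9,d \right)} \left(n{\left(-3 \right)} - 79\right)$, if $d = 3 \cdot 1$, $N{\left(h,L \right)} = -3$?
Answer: $- \frac{115}{3} \approx -38.333$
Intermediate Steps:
$s = 12$ ($s = \left(-12\right) \left(-1\right) = 12$)
$n{\left(q \right)} = 12 q$
$d = 3$
$u{\left(R,W \right)} = \frac{1}{3}$ ($u{\left(R,W \right)} = \left(- \frac{1}{9}\right) \left(-3\right) = \frac{1}{3}$)
$u{\left(9,d \right)} \left(n{\left(-3 \right)} - 79\right) = \frac{12 \left(-3\right) - 79}{3} = \frac{-36 - 79}{3} = \frac{1}{3} \left(-115\right) = - \frac{115}{3}$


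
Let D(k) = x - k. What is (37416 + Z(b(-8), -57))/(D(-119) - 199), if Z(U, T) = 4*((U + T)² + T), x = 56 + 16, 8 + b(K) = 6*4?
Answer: -5489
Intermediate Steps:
b(K) = 16 (b(K) = -8 + 6*4 = -8 + 24 = 16)
x = 72
D(k) = 72 - k
Z(U, T) = 4*T + 4*(T + U)² (Z(U, T) = 4*((T + U)² + T) = 4*(T + (T + U)²) = 4*T + 4*(T + U)²)
(37416 + Z(b(-8), -57))/(D(-119) - 199) = (37416 + (4*(-57) + 4*(-57 + 16)²))/((72 - 1*(-119)) - 199) = (37416 + (-228 + 4*(-41)²))/((72 + 119) - 199) = (37416 + (-228 + 4*1681))/(191 - 199) = (37416 + (-228 + 6724))/(-8) = (37416 + 6496)*(-⅛) = 43912*(-⅛) = -5489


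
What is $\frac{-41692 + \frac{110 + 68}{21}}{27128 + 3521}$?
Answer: $- \frac{875354}{643629} \approx -1.36$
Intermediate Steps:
$\frac{-41692 + \frac{110 + 68}{21}}{27128 + 3521} = \frac{-41692 + 178 \cdot \frac{1}{21}}{30649} = \left(-41692 + \frac{178}{21}\right) \frac{1}{30649} = \left(- \frac{875354}{21}\right) \frac{1}{30649} = - \frac{875354}{643629}$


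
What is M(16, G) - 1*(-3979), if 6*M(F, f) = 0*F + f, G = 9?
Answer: 7961/2 ≈ 3980.5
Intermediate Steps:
M(F, f) = f/6 (M(F, f) = (0*F + f)/6 = (0 + f)/6 = f/6)
M(16, G) - 1*(-3979) = (⅙)*9 - 1*(-3979) = 3/2 + 3979 = 7961/2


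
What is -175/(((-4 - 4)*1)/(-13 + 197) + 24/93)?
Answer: -124775/153 ≈ -815.52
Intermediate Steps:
-175/(((-4 - 4)*1)/(-13 + 197) + 24/93) = -175/(-8*1/184 + 24*(1/93)) = -175/(-8*1/184 + 8/31) = -175/(-1/23 + 8/31) = -175/153/713 = -175*713/153 = -124775/153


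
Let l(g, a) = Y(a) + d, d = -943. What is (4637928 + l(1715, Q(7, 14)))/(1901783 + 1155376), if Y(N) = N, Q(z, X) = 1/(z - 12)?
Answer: 1104044/727895 ≈ 1.5168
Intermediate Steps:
Q(z, X) = 1/(-12 + z)
l(g, a) = -943 + a (l(g, a) = a - 943 = -943 + a)
(4637928 + l(1715, Q(7, 14)))/(1901783 + 1155376) = (4637928 + (-943 + 1/(-12 + 7)))/(1901783 + 1155376) = (4637928 + (-943 + 1/(-5)))/3057159 = (4637928 + (-943 - ⅕))*(1/3057159) = (4637928 - 4716/5)*(1/3057159) = (23184924/5)*(1/3057159) = 1104044/727895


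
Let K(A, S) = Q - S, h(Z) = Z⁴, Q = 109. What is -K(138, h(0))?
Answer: -109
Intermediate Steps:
K(A, S) = 109 - S
-K(138, h(0)) = -(109 - 1*0⁴) = -(109 - 1*0) = -(109 + 0) = -1*109 = -109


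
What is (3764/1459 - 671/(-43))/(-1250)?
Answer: -1140841/78421250 ≈ -0.014548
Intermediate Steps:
(3764/1459 - 671/(-43))/(-1250) = (3764*(1/1459) - 671*(-1/43))*(-1/1250) = (3764/1459 + 671/43)*(-1/1250) = (1140841/62737)*(-1/1250) = -1140841/78421250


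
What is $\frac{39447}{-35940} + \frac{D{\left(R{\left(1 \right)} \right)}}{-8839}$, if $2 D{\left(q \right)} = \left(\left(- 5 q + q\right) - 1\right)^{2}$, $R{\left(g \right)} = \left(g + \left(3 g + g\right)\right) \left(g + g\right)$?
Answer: $- \frac{126293201}{105891220} \approx -1.1927$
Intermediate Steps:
$R{\left(g \right)} = 10 g^{2}$ ($R{\left(g \right)} = \left(g + 4 g\right) 2 g = 5 g 2 g = 10 g^{2}$)
$D{\left(q \right)} = \frac{\left(-1 - 4 q\right)^{2}}{2}$ ($D{\left(q \right)} = \frac{\left(\left(- 5 q + q\right) - 1\right)^{2}}{2} = \frac{\left(- 4 q - 1\right)^{2}}{2} = \frac{\left(-1 - 4 q\right)^{2}}{2}$)
$\frac{39447}{-35940} + \frac{D{\left(R{\left(1 \right)} \right)}}{-8839} = \frac{39447}{-35940} + \frac{\frac{1}{2} \left(1 + 4 \cdot 10 \cdot 1^{2}\right)^{2}}{-8839} = 39447 \left(- \frac{1}{35940}\right) + \frac{\left(1 + 4 \cdot 10 \cdot 1\right)^{2}}{2} \left(- \frac{1}{8839}\right) = - \frac{13149}{11980} + \frac{\left(1 + 4 \cdot 10\right)^{2}}{2} \left(- \frac{1}{8839}\right) = - \frac{13149}{11980} + \frac{\left(1 + 40\right)^{2}}{2} \left(- \frac{1}{8839}\right) = - \frac{13149}{11980} + \frac{41^{2}}{2} \left(- \frac{1}{8839}\right) = - \frac{13149}{11980} + \frac{1}{2} \cdot 1681 \left(- \frac{1}{8839}\right) = - \frac{13149}{11980} + \frac{1681}{2} \left(- \frac{1}{8839}\right) = - \frac{13149}{11980} - \frac{1681}{17678} = - \frac{126293201}{105891220}$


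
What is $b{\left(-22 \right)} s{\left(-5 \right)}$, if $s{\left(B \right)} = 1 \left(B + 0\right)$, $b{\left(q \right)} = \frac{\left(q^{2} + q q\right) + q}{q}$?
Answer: $215$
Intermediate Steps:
$b{\left(q \right)} = \frac{q + 2 q^{2}}{q}$ ($b{\left(q \right)} = \frac{\left(q^{2} + q^{2}\right) + q}{q} = \frac{2 q^{2} + q}{q} = \frac{q + 2 q^{2}}{q}$)
$s{\left(B \right)} = B$ ($s{\left(B \right)} = 1 B = B$)
$b{\left(-22 \right)} s{\left(-5 \right)} = \left(1 + 2 \left(-22\right)\right) \left(-5\right) = \left(1 - 44\right) \left(-5\right) = \left(-43\right) \left(-5\right) = 215$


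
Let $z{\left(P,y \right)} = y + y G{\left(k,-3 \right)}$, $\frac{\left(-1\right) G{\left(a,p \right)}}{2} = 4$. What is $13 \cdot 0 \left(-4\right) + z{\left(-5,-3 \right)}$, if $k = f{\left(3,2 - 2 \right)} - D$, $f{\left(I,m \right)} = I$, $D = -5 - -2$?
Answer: $21$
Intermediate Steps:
$D = -3$ ($D = -5 + 2 = -3$)
$k = 6$ ($k = 3 - -3 = 3 + 3 = 6$)
$G{\left(a,p \right)} = -8$ ($G{\left(a,p \right)} = \left(-2\right) 4 = -8$)
$z{\left(P,y \right)} = - 7 y$ ($z{\left(P,y \right)} = y + y \left(-8\right) = y - 8 y = - 7 y$)
$13 \cdot 0 \left(-4\right) + z{\left(-5,-3 \right)} = 13 \cdot 0 \left(-4\right) - -21 = 13 \cdot 0 + 21 = 0 + 21 = 21$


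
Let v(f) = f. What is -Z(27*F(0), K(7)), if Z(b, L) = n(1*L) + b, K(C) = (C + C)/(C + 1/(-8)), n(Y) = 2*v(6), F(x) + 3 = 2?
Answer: 15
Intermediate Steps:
F(x) = -1 (F(x) = -3 + 2 = -1)
n(Y) = 12 (n(Y) = 2*6 = 12)
K(C) = 2*C/(-⅛ + C) (K(C) = (2*C)/(C - ⅛) = (2*C)/(-⅛ + C) = 2*C/(-⅛ + C))
Z(b, L) = 12 + b
-Z(27*F(0), K(7)) = -(12 + 27*(-1)) = -(12 - 27) = -1*(-15) = 15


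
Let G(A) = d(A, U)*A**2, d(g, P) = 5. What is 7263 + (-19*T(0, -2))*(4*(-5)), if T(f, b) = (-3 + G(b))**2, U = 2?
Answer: 117083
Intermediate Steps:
G(A) = 5*A**2
T(f, b) = (-3 + 5*b**2)**2
7263 + (-19*T(0, -2))*(4*(-5)) = 7263 + (-19*(-3 + 5*(-2)**2)**2)*(4*(-5)) = 7263 - 19*(-3 + 5*4)**2*(-20) = 7263 - 19*(-3 + 20)**2*(-20) = 7263 - 19*17**2*(-20) = 7263 - 19*289*(-20) = 7263 - 5491*(-20) = 7263 + 109820 = 117083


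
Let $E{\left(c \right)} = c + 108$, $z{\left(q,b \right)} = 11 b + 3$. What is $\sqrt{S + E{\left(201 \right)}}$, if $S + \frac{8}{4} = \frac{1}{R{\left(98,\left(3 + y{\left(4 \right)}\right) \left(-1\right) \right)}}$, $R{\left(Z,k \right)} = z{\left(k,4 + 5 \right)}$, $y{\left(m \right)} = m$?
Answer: $\frac{\sqrt{3194130}}{102} \approx 17.522$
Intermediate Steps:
$z{\left(q,b \right)} = 3 + 11 b$
$E{\left(c \right)} = 108 + c$
$R{\left(Z,k \right)} = 102$ ($R{\left(Z,k \right)} = 3 + 11 \left(4 + 5\right) = 3 + 11 \cdot 9 = 3 + 99 = 102$)
$S = - \frac{203}{102}$ ($S = -2 + \frac{1}{102} = - \frac{203}{102} \approx -1.9902$)
$\sqrt{S + E{\left(201 \right)}} = \sqrt{- \frac{203}{102} + \left(108 + 201\right)} = \sqrt{- \frac{203}{102} + 309} = \sqrt{\frac{31315}{102}} = \frac{\sqrt{3194130}}{102}$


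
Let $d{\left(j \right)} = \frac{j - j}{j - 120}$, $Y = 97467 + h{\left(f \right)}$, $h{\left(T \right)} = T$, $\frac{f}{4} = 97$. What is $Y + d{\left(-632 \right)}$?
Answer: $97855$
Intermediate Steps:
$f = 388$ ($f = 4 \cdot 97 = 388$)
$Y = 97855$ ($Y = 97467 + 388 = 97855$)
$d{\left(j \right)} = 0$ ($d{\left(j \right)} = \frac{0}{-120 + j} = 0$)
$Y + d{\left(-632 \right)} = 97855 + 0 = 97855$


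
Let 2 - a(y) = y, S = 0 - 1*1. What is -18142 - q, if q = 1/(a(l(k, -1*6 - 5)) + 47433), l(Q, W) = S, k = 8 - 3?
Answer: -860583913/47436 ≈ -18142.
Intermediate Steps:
k = 5
S = -1 (S = 0 - 1 = -1)
l(Q, W) = -1
a(y) = 2 - y
q = 1/47436 (q = 1/((2 - 1*(-1)) + 47433) = 1/((2 + 1) + 47433) = 1/(3 + 47433) = 1/47436 ≈ 2.1081e-5)
-18142 - q = -18142 - 1*1/47436 = -18142 - 1/47436 = -860583913/47436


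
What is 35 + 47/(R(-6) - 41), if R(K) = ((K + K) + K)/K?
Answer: 1283/38 ≈ 33.763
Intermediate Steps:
R(K) = 3 (R(K) = (2*K + K)/K = (3*K)/K = 3)
35 + 47/(R(-6) - 41) = 35 + 47/(3 - 41) = 35 + 47/(-38) = 35 + 47*(-1/38) = 35 - 47/38 = 1283/38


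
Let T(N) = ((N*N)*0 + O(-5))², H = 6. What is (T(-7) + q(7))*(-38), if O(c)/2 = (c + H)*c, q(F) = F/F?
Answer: -3838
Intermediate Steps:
q(F) = 1
O(c) = 2*c*(6 + c) (O(c) = 2*((c + 6)*c) = 2*((6 + c)*c) = 2*(c*(6 + c)) = 2*c*(6 + c))
T(N) = 100 (T(N) = ((N*N)*0 + 2*(-5)*(6 - 5))² = (N²*0 + 2*(-5)*1)² = (0 - 10)² = (-10)² = 100)
(T(-7) + q(7))*(-38) = (100 + 1)*(-38) = 101*(-38) = -3838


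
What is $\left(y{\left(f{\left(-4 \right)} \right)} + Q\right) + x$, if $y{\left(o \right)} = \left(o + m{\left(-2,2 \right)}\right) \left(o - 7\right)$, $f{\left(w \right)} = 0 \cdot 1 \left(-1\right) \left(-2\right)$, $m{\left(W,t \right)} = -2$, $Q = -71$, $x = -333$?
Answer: $-390$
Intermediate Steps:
$f{\left(w \right)} = 0$ ($f{\left(w \right)} = 0 \left(\left(-1\right) \left(-2\right)\right) = 0 \cdot 2 = 0$)
$y{\left(o \right)} = \left(-7 + o\right) \left(-2 + o\right)$ ($y{\left(o \right)} = \left(o - 2\right) \left(o - 7\right) = \left(-2 + o\right) \left(-7 + o\right) = \left(-7 + o\right) \left(-2 + o\right)$)
$\left(y{\left(f{\left(-4 \right)} \right)} + Q\right) + x = \left(\left(14 + 0^{2} - 0\right) - 71\right) - 333 = \left(\left(14 + 0 + 0\right) - 71\right) - 333 = \left(14 - 71\right) - 333 = -57 - 333 = -390$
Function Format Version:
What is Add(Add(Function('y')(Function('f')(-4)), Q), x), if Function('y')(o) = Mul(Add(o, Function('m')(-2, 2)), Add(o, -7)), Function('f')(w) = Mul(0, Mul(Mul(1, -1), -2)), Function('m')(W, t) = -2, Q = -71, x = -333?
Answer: -390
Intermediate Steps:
Function('f')(w) = 0 (Function('f')(w) = Mul(0, Mul(-1, -2)) = Mul(0, 2) = 0)
Function('y')(o) = Mul(Add(-7, o), Add(-2, o)) (Function('y')(o) = Mul(Add(o, -2), Add(o, -7)) = Mul(Add(-2, o), Add(-7, o)) = Mul(Add(-7, o), Add(-2, o)))
Add(Add(Function('y')(Function('f')(-4)), Q), x) = Add(Add(Add(14, Pow(0, 2), Mul(-9, 0)), -71), -333) = Add(Add(Add(14, 0, 0), -71), -333) = Add(Add(14, -71), -333) = Add(-57, -333) = -390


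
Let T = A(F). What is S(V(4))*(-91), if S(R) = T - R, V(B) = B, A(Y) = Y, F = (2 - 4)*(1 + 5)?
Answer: 1456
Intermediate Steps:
F = -12 (F = -2*6 = -12)
T = -12
S(R) = -12 - R
S(V(4))*(-91) = (-12 - 1*4)*(-91) = (-12 - 4)*(-91) = -16*(-91) = 1456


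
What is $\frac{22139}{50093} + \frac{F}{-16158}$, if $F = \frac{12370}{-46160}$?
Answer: $\frac{1651306541633}{3736202835504} \approx 0.44197$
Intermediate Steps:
$F = - \frac{1237}{4616}$ ($F = 12370 \left(- \frac{1}{46160}\right) = - \frac{1237}{4616} \approx -0.26798$)
$\frac{22139}{50093} + \frac{F}{-16158} = \frac{22139}{50093} - \frac{1237}{4616 \left(-16158\right)} = 22139 \cdot \frac{1}{50093} - - \frac{1237}{74585328} = \frac{22139}{50093} + \frac{1237}{74585328} = \frac{1651306541633}{3736202835504}$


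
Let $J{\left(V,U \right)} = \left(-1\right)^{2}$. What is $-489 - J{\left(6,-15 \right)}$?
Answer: $-490$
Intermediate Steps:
$J{\left(V,U \right)} = 1$
$-489 - J{\left(6,-15 \right)} = -489 - 1 = -490$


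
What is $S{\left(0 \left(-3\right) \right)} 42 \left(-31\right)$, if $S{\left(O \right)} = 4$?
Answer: $-5208$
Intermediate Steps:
$S{\left(0 \left(-3\right) \right)} 42 \left(-31\right) = 4 \cdot 42 \left(-31\right) = 168 \left(-31\right) = -5208$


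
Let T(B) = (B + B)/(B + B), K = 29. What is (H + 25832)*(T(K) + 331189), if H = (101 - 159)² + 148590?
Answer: 58880945340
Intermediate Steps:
T(B) = 1 (T(B) = (2*B)/((2*B)) = (2*B)*(1/(2*B)) = 1)
H = 151954 (H = (-58)² + 148590 = 3364 + 148590 = 151954)
(H + 25832)*(T(K) + 331189) = (151954 + 25832)*(1 + 331189) = 177786*331190 = 58880945340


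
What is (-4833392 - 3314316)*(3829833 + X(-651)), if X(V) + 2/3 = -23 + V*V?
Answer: -103971524825348/3 ≈ -3.4657e+13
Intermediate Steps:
X(V) = -71/3 + V² (X(V) = -⅔ + (-23 + V*V) = -⅔ + (-23 + V²) = -71/3 + V²)
(-4833392 - 3314316)*(3829833 + X(-651)) = (-4833392 - 3314316)*(3829833 + (-71/3 + (-651)²)) = -8147708*(3829833 + (-71/3 + 423801)) = -8147708*(3829833 + 1271332/3) = -8147708*12760831/3 = -103971524825348/3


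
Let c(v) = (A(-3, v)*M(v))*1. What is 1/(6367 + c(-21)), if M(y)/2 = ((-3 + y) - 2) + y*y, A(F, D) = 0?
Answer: 1/6367 ≈ 0.00015706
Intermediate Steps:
M(y) = -10 + 2*y + 2*y² (M(y) = 2*(((-3 + y) - 2) + y*y) = 2*((-5 + y) + y²) = 2*(-5 + y + y²) = -10 + 2*y + 2*y²)
c(v) = 0 (c(v) = (0*(-10 + 2*v + 2*v²))*1 = 0*1 = 0)
1/(6367 + c(-21)) = 1/(6367 + 0) = 1/6367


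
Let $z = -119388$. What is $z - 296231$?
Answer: $-415619$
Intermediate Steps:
$z - 296231 = -119388 - 296231 = -415619$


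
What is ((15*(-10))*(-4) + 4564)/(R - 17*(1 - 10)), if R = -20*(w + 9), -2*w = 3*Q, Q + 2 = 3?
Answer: 5164/3 ≈ 1721.3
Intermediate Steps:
Q = 1 (Q = -2 + 3 = 1)
w = -3/2 ≈ -1.5000
R = -150 (R = -20*(-3/2 + 9) = -20*15/2 = -150)
((15*(-10))*(-4) + 4564)/(R - 17*(1 - 10)) = ((15*(-10))*(-4) + 4564)/(-150 - 17*(1 - 10)) = (-150*(-4) + 4564)/(-150 - 17*(-9)) = (600 + 4564)/(-150 + 153) = 5164/3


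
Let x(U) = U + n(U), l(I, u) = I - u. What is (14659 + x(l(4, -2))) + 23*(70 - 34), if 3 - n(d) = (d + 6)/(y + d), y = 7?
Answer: 201436/13 ≈ 15495.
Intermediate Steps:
n(d) = 3 - (6 + d)/(7 + d) (n(d) = 3 - (d + 6)/(7 + d) = 3 - (6 + d)/(7 + d))
x(U) = U + (15 + 2*U)/(7 + U)
(14659 + x(l(4, -2))) + 23*(70 - 34) = (14659 + (15 + (4 - 1*(-2))**2 + 9*(4 - 1*(-2)))/(7 + (4 - 1*(-2)))) + 23*(70 - 34) = (14659 + (15 + (4 + 2)**2 + 9*(4 + 2))/(7 + (4 + 2))) + 23*36 = (14659 + (15 + 6**2 + 9*6)/(7 + 6)) + 828 = (14659 + (15 + 36 + 54)/13) + 828 = (14659 + (1/13)*105) + 828 = (14659 + 105/13) + 828 = 190672/13 + 828 = 201436/13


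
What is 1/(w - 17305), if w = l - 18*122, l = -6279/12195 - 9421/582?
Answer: -262870/5130618369 ≈ -5.1236e-5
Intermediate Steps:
l = -4390499/262870 (l = -6279*1/12195 - 9421*1/582 = -2093/4065 - 9421/582 = -4390499/262870 ≈ -16.702)
w = -581653019/262870 (w = -4390499/262870 - 18*122 = -4390499/262870 - 2196 = -581653019/262870 ≈ -2212.7)
1/(w - 17305) = 1/(-581653019/262870 - 17305) = 1/(-5130618369/262870) = -262870/5130618369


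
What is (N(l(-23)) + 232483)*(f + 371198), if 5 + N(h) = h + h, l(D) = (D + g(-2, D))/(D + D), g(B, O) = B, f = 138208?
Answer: 2723803560714/23 ≈ 1.1843e+11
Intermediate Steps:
l(D) = (-2 + D)/(2*D) (l(D) = (D - 2)/(D + D) = (-2 + D)/((2*D)) = (-2 + D)*(1/(2*D)) = (-2 + D)/(2*D))
N(h) = -5 + 2*h (N(h) = -5 + (h + h) = -5 + 2*h)
(N(l(-23)) + 232483)*(f + 371198) = ((-5 + 2*((½)*(-2 - 23)/(-23))) + 232483)*(138208 + 371198) = ((-5 + 2*((½)*(-1/23)*(-25))) + 232483)*509406 = ((-5 + 2*(25/46)) + 232483)*509406 = ((-5 + 25/23) + 232483)*509406 = (-90/23 + 232483)*509406 = (5347019/23)*509406 = 2723803560714/23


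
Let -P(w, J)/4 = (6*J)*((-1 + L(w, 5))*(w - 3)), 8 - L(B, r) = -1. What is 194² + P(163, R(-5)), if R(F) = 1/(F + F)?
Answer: 40708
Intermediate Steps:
L(B, r) = 9 (L(B, r) = 8 - 1*(-1) = 8 + 1 = 9)
R(F) = 1/(2*F)
P(w, J) = -24*J*(-24 + 8*w) (P(w, J) = -4*6*J*(-1 + 9)*(w - 3) = -4*6*J*8*(-3 + w) = -4*6*J*(-24 + 8*w) = -24*J*(-24 + 8*w))
194² + P(163, R(-5)) = 194² + 192*((½)/(-5))*(3 - 1*163) = 37636 + 192*((½)*(-⅕))*(3 - 163) = 37636 + 192*(-⅒)*(-160) = 37636 + 3072 = 40708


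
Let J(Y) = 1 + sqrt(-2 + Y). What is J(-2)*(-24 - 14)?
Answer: -38 - 76*I ≈ -38.0 - 76.0*I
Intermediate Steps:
J(-2)*(-24 - 14) = (1 + sqrt(-2 - 2))*(-24 - 14) = (1 + sqrt(-4))*(-38) = (1 + 2*I)*(-38) = -38 - 76*I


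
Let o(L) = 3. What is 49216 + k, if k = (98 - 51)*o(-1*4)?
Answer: 49357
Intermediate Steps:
k = 141 (k = (98 - 51)*3 = 47*3 = 141)
49216 + k = 49216 + 141 = 49357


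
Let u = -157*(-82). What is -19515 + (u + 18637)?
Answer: 11996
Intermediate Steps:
u = 12874
-19515 + (u + 18637) = -19515 + (12874 + 18637) = -19515 + 31511 = 11996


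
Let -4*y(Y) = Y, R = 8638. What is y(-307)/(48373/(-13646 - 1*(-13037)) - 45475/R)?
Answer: -115356171/127297214 ≈ -0.90620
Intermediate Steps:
y(Y) = -Y/4
y(-307)/(48373/(-13646 - 1*(-13037)) - 45475/R) = (-¼*(-307))/(48373/(-13646 - 1*(-13037)) - 45475/8638) = 307/(4*(48373/(-13646 + 13037) - 45475*1/8638)) = 307/(4*(48373/(-609) - 45475/8638)) = 307/(4*(48373*(-1/609) - 45475/8638)) = 307/(4*(-48373/609 - 45475/8638)) = 307/(4*(-63648607/751506)) = (307/4)*(-751506/63648607) = -115356171/127297214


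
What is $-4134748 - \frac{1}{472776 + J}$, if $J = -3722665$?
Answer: $- \frac{13437472042971}{3249889} \approx -4.1347 \cdot 10^{6}$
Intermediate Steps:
$-4134748 - \frac{1}{472776 + J} = -4134748 - \frac{1}{472776 - 3722665} = -4134748 - \frac{1}{-3249889} = -4134748 - - \frac{1}{3249889} = -4134748 + \frac{1}{3249889} = - \frac{13437472042971}{3249889}$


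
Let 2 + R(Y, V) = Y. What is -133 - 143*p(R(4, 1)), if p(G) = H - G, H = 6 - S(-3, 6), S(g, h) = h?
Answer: 153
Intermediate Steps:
R(Y, V) = -2 + Y
H = 0 (H = 6 - 1*6 = 6 - 6 = 0)
p(G) = -G (p(G) = 0 - G = -G)
-133 - 143*p(R(4, 1)) = -133 - (-143)*(-2 + 4) = -133 - (-143)*2 = -133 - 143*(-2) = -133 + 286 = 153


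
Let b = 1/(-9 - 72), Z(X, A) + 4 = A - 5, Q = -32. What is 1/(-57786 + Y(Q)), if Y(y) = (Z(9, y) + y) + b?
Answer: -81/4686580 ≈ -1.7283e-5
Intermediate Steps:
Z(X, A) = -9 + A (Z(X, A) = -4 + (A - 5) = -4 + (-5 + A) = -9 + A)
b = -1/81 (b = 1/(-81) = -1/81 ≈ -0.012346)
Y(y) = -730/81 + 2*y (Y(y) = ((-9 + y) + y) - 1/81 = (-9 + 2*y) - 1/81 = -730/81 + 2*y)
1/(-57786 + Y(Q)) = 1/(-57786 + (-730/81 + 2*(-32))) = 1/(-57786 + (-730/81 - 64)) = 1/(-57786 - 5914/81) = 1/(-4686580/81) = -81/4686580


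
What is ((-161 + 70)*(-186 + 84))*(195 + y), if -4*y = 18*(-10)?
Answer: 2227680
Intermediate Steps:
y = 45 (y = -9*(-10)/2 = -¼*(-180) = 45)
((-161 + 70)*(-186 + 84))*(195 + y) = ((-161 + 70)*(-186 + 84))*(195 + 45) = -91*(-102)*240 = 9282*240 = 2227680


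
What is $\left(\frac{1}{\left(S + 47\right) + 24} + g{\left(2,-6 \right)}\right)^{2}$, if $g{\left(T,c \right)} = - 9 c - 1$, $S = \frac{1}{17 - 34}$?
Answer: $\frac{4087684225}{1454436} \approx 2810.5$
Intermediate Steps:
$S = - \frac{1}{17}$ ($S = \frac{1}{-17} = - \frac{1}{17} \approx -0.058824$)
$g{\left(T,c \right)} = -1 - 9 c$
$\left(\frac{1}{\left(S + 47\right) + 24} + g{\left(2,-6 \right)}\right)^{2} = \left(\frac{1}{\left(- \frac{1}{17} + 47\right) + 24} - -53\right)^{2} = \left(\frac{1}{\frac{798}{17} + 24} + \left(-1 + 54\right)\right)^{2} = \left(\frac{1}{\frac{1206}{17}} + 53\right)^{2} = \left(\frac{17}{1206} + 53\right)^{2} = \left(\frac{63935}{1206}\right)^{2} = \frac{4087684225}{1454436}$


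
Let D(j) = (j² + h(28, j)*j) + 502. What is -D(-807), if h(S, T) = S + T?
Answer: -1280404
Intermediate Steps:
D(j) = 502 + j² + j*(28 + j) (D(j) = (j² + (28 + j)*j) + 502 = (j² + j*(28 + j)) + 502 = 502 + j² + j*(28 + j))
-D(-807) = -(502 + (-807)² - 807*(28 - 807)) = -(502 + 651249 - 807*(-779)) = -(502 + 651249 + 628653) = -1*1280404 = -1280404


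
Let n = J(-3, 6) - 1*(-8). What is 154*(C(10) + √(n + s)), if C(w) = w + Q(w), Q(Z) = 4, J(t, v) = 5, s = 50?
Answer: 2156 + 462*√7 ≈ 3378.3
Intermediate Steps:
n = 13 (n = 5 - 1*(-8) = 5 + 8 = 13)
C(w) = 4 + w (C(w) = w + 4 = 4 + w)
154*(C(10) + √(n + s)) = 154*((4 + 10) + √(13 + 50)) = 154*(14 + √63) = 154*(14 + 3*√7) = 2156 + 462*√7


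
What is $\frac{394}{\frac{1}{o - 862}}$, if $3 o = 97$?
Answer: $- \frac{980666}{3} \approx -3.2689 \cdot 10^{5}$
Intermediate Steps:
$o = \frac{97}{3}$ ($o = \frac{1}{3} \cdot 97 = \frac{97}{3} \approx 32.333$)
$\frac{394}{\frac{1}{o - 862}} = \frac{394}{\frac{1}{\frac{97}{3} - 862}} = \frac{394}{\frac{1}{- \frac{2489}{3}}} = \frac{394}{- \frac{3}{2489}} = 394 \left(- \frac{2489}{3}\right) = - \frac{980666}{3}$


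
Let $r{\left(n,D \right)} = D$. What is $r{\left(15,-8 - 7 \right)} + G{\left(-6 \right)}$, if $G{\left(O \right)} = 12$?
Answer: $-3$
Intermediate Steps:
$r{\left(15,-8 - 7 \right)} + G{\left(-6 \right)} = \left(-8 - 7\right) + 12 = -15 + 12 = -3$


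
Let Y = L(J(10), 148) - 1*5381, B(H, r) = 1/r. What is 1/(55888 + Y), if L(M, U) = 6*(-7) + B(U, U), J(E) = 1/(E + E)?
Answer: 148/7468821 ≈ 1.9816e-5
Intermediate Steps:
J(E) = 1/(2*E)
L(M, U) = -42 + 1/U (L(M, U) = 6*(-7) + 1/U = -42 + 1/U)
Y = -802603/148 (Y = (-42 + 1/148) - 1*5381 = (-42 + 1/148) - 5381 = -6215/148 - 5381 = -802603/148 ≈ -5423.0)
1/(55888 + Y) = 1/(55888 - 802603/148) = 1/(7468821/148) = 148/7468821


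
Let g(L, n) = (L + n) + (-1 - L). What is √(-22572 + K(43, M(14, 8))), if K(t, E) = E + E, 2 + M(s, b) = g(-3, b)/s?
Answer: 5*I*√903 ≈ 150.25*I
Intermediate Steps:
g(L, n) = -1 + n
M(s, b) = -2 + (-1 + b)/s
K(t, E) = 2*E
√(-22572 + K(43, M(14, 8))) = √(-22572 + 2*((-1 + 8 - 2*14)/14)) = √(-22572 + 2*((-1 + 8 - 28)/14)) = √(-22572 + 2*((1/14)*(-21))) = √(-22572 + 2*(-3/2)) = √(-22572 - 3) = √(-22575) = 5*I*√903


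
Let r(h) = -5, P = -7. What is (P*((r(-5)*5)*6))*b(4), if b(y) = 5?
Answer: 5250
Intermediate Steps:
(P*((r(-5)*5)*6))*b(4) = -7*(-5*5)*6*5 = -(-175)*6*5 = -7*(-150)*5 = 1050*5 = 5250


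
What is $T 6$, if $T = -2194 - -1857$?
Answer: $-2022$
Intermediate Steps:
$T = -337$ ($T = -2194 + 1857 = -337$)
$T 6 = \left(-337\right) 6 = -2022$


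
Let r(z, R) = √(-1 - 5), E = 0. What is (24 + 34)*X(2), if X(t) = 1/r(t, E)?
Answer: -29*I*√6/3 ≈ -23.678*I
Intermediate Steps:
r(z, R) = I*√6 (r(z, R) = √(-6) = I*√6)
X(t) = -I*√6/6 (X(t) = 1/(I*√6) = -I*√6/6)
(24 + 34)*X(2) = (24 + 34)*(-I*√6/6) = 58*(-I*√6/6) = -29*I*√6/3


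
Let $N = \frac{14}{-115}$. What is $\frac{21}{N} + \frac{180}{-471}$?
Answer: $- \frac{54285}{314} \approx -172.88$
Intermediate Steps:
$N = - \frac{14}{115}$ ($N = 14 \left(- \frac{1}{115}\right) = - \frac{14}{115} \approx -0.12174$)
$\frac{21}{N} + \frac{180}{-471} = \frac{21}{- \frac{14}{115}} + \frac{180}{-471} = 21 \left(- \frac{115}{14}\right) + 180 \left(- \frac{1}{471}\right) = - \frac{345}{2} - \frac{60}{157} = - \frac{54285}{314}$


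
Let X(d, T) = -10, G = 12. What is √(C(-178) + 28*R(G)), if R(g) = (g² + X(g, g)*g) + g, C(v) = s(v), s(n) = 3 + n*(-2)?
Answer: √1367 ≈ 36.973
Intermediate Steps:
s(n) = 3 - 2*n
C(v) = 3 - 2*v
R(g) = g² - 9*g (R(g) = (g² - 10*g) + g = g² - 9*g)
√(C(-178) + 28*R(G)) = √((3 - 2*(-178)) + 28*(12*(-9 + 12))) = √((3 + 356) + 28*(12*3)) = √(359 + 28*36) = √(359 + 1008) = √1367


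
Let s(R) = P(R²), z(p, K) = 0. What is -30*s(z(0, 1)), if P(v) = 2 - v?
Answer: -60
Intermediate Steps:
s(R) = 2 - R²
-30*s(z(0, 1)) = -30*(2 - 1*0²) = -30*(2 - 1*0) = -30*(2 + 0) = -30*2 = -60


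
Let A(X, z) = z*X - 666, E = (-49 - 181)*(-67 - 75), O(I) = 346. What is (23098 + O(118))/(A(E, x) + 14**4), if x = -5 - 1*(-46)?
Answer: 11722/688405 ≈ 0.017028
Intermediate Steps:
x = 41 (x = -5 + 46 = 41)
E = 32660 (E = -230*(-142) = 32660)
A(X, z) = -666 + X*z (A(X, z) = X*z - 666 = -666 + X*z)
(23098 + O(118))/(A(E, x) + 14**4) = (23098 + 346)/((-666 + 32660*41) + 14**4) = 23444/((-666 + 1339060) + 38416) = 23444/(1338394 + 38416) = 23444/1376810 = 23444*(1/1376810) = 11722/688405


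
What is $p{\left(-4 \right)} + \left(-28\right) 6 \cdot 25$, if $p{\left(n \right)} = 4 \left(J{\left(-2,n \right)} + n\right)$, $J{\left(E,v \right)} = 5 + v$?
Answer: $-4212$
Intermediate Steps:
$p{\left(n \right)} = 20 + 8 n$ ($p{\left(n \right)} = 4 \left(\left(5 + n\right) + n\right) = 4 \left(5 + 2 n\right) = 20 + 8 n$)
$p{\left(-4 \right)} + \left(-28\right) 6 \cdot 25 = \left(20 + 8 \left(-4\right)\right) + \left(-28\right) 6 \cdot 25 = \left(20 - 32\right) - 4200 = -12 - 4200 = -4212$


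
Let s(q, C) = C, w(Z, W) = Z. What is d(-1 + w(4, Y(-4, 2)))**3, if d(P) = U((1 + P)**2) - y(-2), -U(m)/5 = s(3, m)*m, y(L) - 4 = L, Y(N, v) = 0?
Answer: -2106997768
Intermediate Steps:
y(L) = 4 + L
U(m) = -5*m**2 (U(m) = -5*m*m = -5*m**2)
d(P) = -2 - 5*(1 + P)**4 (d(P) = -5*(1 + P)**4 - (4 - 2) = -5*(1 + P)**4 - 1*2 = -5*(1 + P)**4 - 2 = -2 - 5*(1 + P)**4)
d(-1 + w(4, Y(-4, 2)))**3 = (-2 - 5*(1 + (-1 + 4))**4)**3 = (-2 - 5*(1 + 3)**4)**3 = (-2 - 5*4**4)**3 = (-2 - 5*256)**3 = (-2 - 1280)**3 = (-1282)**3 = -2106997768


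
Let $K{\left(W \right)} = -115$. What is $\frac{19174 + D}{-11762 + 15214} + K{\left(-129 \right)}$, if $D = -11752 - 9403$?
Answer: $- \frac{398961}{3452} \approx -115.57$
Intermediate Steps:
$D = -21155$
$\frac{19174 + D}{-11762 + 15214} + K{\left(-129 \right)} = \frac{19174 - 21155}{-11762 + 15214} - 115 = - \frac{1981}{3452} - 115 = - \frac{398961}{3452}$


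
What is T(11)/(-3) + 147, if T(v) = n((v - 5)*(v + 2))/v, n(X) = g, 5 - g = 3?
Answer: 4849/33 ≈ 146.94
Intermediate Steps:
g = 2 (g = 5 - 1*3 = 5 - 3 = 2)
n(X) = 2
T(v) = 2/v
T(11)/(-3) + 147 = (2/11)/(-3) + 147 = (2*(1/11))*(-⅓) + 147 = (2/11)*(-⅓) + 147 = -2/33 + 147 = 4849/33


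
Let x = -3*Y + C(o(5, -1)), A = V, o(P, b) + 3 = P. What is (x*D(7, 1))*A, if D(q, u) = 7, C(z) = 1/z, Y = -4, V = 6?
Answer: 525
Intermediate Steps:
o(P, b) = -3 + P
C(z) = 1/z
A = 6
x = 25/2 (x = -3*(-4) + 1/(-3 + 5) = 12 + 1/2 = 12 + ½ = 25/2 ≈ 12.500)
(x*D(7, 1))*A = ((25/2)*7)*6 = (175/2)*6 = 525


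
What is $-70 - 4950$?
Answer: $-5020$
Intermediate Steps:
$-70 - 4950 = -5020$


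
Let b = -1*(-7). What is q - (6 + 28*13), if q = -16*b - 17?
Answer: -499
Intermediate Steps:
b = 7
q = -129 (q = -16*7 - 17 = -112 - 17 = -129)
q - (6 + 28*13) = -129 - (6 + 28*13) = -129 - (6 + 364) = -129 - 1*370 = -129 - 370 = -499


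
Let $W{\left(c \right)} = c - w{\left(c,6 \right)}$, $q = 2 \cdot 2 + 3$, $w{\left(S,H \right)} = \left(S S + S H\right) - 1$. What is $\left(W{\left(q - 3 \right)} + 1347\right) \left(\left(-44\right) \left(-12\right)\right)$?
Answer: $692736$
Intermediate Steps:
$w{\left(S,H \right)} = -1 + S^{2} + H S$ ($w{\left(S,H \right)} = \left(S^{2} + H S\right) - 1 = -1 + S^{2} + H S$)
$q = 7$ ($q = 4 + 3 = 7$)
$W{\left(c \right)} = 1 - c^{2} - 5 c$ ($W{\left(c \right)} = c - \left(-1 + c^{2} + 6 c\right) = 1 - c^{2} - 5 c$)
$\left(W{\left(q - 3 \right)} + 1347\right) \left(\left(-44\right) \left(-12\right)\right) = \left(\left(1 - \left(7 - 3\right)^{2} - 5 \left(7 - 3\right)\right) + 1347\right) \left(\left(-44\right) \left(-12\right)\right) = \left(\left(1 - 4^{2} - 20\right) + 1347\right) 528 = \left(\left(1 - 16 - 20\right) + 1347\right) 528 = \left(-35 + 1347\right) 528 = 1312 \cdot 528 = 692736$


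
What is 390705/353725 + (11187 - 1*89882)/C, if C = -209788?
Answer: 21960321883/14841452060 ≈ 1.4797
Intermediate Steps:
390705/353725 + (11187 - 1*89882)/C = 390705/353725 + (11187 - 1*89882)/(-209788) = 390705*(1/353725) + (11187 - 89882)*(-1/209788) = 78141/70745 - 78695*(-1/209788) = 78141/70745 + 78695/209788 = 21960321883/14841452060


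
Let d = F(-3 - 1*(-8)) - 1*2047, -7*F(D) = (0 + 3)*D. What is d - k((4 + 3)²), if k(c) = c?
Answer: -14687/7 ≈ -2098.1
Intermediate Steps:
F(D) = -3*D/7 (F(D) = -(0 + 3)*D/7 = -3*D/7)
d = -14344/7 (d = -3*(-3 - 1*(-8))/7 - 1*2047 = -3*(-3 + 8)/7 - 2047 = -3/7*5 - 2047 = -15/7 - 2047 = -14344/7 ≈ -2049.1)
d - k((4 + 3)²) = -14344/7 - (4 + 3)² = -14344/7 - 1*7² = -14344/7 - 1*49 = -14344/7 - 49 = -14687/7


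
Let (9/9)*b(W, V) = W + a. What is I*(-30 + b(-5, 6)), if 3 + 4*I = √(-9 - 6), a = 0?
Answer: 105/4 - 35*I*√15/4 ≈ 26.25 - 33.889*I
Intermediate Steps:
I = -¾ + I*√15/4 (I = -¾ + √(-9 - 6)/4 = -¾ + √(-15)/4 = -¾ + (I*√15)/4 = -¾ + I*√15/4 ≈ -0.75 + 0.96825*I)
b(W, V) = W (b(W, V) = W + 0 = W)
I*(-30 + b(-5, 6)) = (-¾ + I*√15/4)*(-30 - 5) = (-¾ + I*√15/4)*(-35) = 105/4 - 35*I*√15/4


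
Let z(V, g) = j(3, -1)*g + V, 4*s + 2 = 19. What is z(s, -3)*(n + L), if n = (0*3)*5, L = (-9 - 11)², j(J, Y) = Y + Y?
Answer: 4100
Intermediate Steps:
j(J, Y) = 2*Y
L = 400 (L = (-20)² = 400)
s = 17/4 (s = -½ + (¼)*19 = -½ + 19/4 = 17/4 ≈ 4.2500)
z(V, g) = V - 2*g (z(V, g) = (2*(-1))*g + V = -2*g + V = V - 2*g)
n = 0 (n = 0*5 = 0)
z(s, -3)*(n + L) = (17/4 - 2*(-3))*(0 + 400) = (17/4 + 6)*400 = (41/4)*400 = 4100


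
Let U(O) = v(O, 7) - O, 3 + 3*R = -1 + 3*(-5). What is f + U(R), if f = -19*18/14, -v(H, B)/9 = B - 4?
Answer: -947/21 ≈ -45.095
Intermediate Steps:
R = -19/3 (R = -1 + (-1 + 3*(-5))/3 = -1 + (-1 - 15)/3 = -1 + (1/3)*(-16) = -1 - 16/3 = -19/3 ≈ -6.3333)
v(H, B) = 36 - 9*B (v(H, B) = -9*(B - 4) = -9*(-4 + B) = 36 - 9*B)
U(O) = -27 - O (U(O) = (36 - 9*7) - O = (36 - 63) - O = -27 - O)
f = -171/7 (f = -342*1/14 = -171/7 ≈ -24.429)
f + U(R) = -171/7 + (-27 - 1*(-19/3)) = -171/7 + (-27 + 19/3) = -171/7 - 62/3 = -947/21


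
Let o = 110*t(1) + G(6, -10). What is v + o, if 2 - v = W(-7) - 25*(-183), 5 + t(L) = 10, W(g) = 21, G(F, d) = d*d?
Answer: -3944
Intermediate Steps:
G(F, d) = d²
t(L) = 5 (t(L) = -5 + 10 = 5)
v = -4594 (v = 2 - (21 - 25*(-183)) = 2 - (21 - 1*(-4575)) = 2 - (21 + 4575) = 2 - 1*4596 = 2 - 4596 = -4594)
o = 650 (o = 110*5 + (-10)² = 550 + 100 = 650)
v + o = -4594 + 650 = -3944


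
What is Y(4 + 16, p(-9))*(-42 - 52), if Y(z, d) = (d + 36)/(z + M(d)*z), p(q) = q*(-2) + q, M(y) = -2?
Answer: 423/2 ≈ 211.50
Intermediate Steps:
p(q) = -q (p(q) = -2*q + q = -q)
Y(z, d) = -(36 + d)/z (Y(z, d) = (d + 36)/(z - 2*z) = (36 + d)/((-z)) = (36 + d)*(-1/z) = -(36 + d)/z)
Y(4 + 16, p(-9))*(-42 - 52) = ((-36 - (-1)*(-9))/(4 + 16))*(-42 - 52) = ((-36 - 1*9)/20)*(-94) = ((-36 - 9)/20)*(-94) = ((1/20)*(-45))*(-94) = -9/4*(-94) = 423/2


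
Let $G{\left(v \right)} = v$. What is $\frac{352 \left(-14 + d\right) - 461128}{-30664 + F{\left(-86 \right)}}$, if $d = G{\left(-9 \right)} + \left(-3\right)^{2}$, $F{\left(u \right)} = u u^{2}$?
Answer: $\frac{6473}{9260} \approx 0.69903$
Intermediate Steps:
$F{\left(u \right)} = u^{3}$
$d = 0$ ($d = -9 + \left(-3\right)^{2} = -9 + 9 = 0$)
$\frac{352 \left(-14 + d\right) - 461128}{-30664 + F{\left(-86 \right)}} = \frac{352 \left(-14 + 0\right) - 461128}{-30664 + \left(-86\right)^{3}} = \frac{352 \left(-14\right) - 461128}{-30664 - 636056} = \frac{-4928 - 461128}{-666720} = \left(-466056\right) \left(- \frac{1}{666720}\right) = \frac{6473}{9260}$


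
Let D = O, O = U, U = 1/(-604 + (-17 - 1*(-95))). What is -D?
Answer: 1/526 ≈ 0.0019011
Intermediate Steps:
U = -1/526 (U = 1/(-604 + (-17 + 95)) = 1/(-604 + 78) = 1/(-526) = -1/526 ≈ -0.0019011)
O = -1/526 ≈ -0.0019011
D = -1/526 ≈ -0.0019011
-D = -1*(-1/526) = 1/526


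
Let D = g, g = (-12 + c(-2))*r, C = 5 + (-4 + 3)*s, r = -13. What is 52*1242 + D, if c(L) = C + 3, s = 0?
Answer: 64636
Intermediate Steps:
C = 5 (C = 5 + (-4 + 3)*0 = 5 - 1*0 = 5 + 0 = 5)
c(L) = 8 (c(L) = 5 + 3 = 8)
g = 52 (g = (-12 + 8)*(-13) = -4*(-13) = 52)
D = 52
52*1242 + D = 52*1242 + 52 = 64584 + 52 = 64636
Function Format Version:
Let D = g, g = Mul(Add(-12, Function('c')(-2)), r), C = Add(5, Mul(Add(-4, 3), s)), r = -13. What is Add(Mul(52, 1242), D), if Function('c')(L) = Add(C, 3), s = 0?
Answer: 64636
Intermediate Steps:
C = 5 (C = Add(5, Mul(Add(-4, 3), 0)) = Add(5, Mul(-1, 0)) = Add(5, 0) = 5)
Function('c')(L) = 8 (Function('c')(L) = Add(5, 3) = 8)
g = 52 (g = Mul(Add(-12, 8), -13) = Mul(-4, -13) = 52)
D = 52
Add(Mul(52, 1242), D) = Add(Mul(52, 1242), 52) = Add(64584, 52) = 64636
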